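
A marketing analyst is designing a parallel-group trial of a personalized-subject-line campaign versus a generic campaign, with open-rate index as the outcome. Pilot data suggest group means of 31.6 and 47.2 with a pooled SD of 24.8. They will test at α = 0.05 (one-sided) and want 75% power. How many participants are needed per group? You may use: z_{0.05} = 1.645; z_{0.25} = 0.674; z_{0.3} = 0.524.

Cohen's d = |M₁ − M₂| / SD_pooled = |31.6 − 47.2| / 24.8 = 15.6 / 24.8 = 0.629.
For two independent groups with equal n: n = 2·((z_{α} + z_β) / d)².
z_{α} + z_β = 1.645 + 0.674 = 2.319.
n = 2 × (2.319 / 0.629)² = 2 × 3.687² = 2 × 13.59 = 27.2.
Round up to the next whole participant.

n = 28 per group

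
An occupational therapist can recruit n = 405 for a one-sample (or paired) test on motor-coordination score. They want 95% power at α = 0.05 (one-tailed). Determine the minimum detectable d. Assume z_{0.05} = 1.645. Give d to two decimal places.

d_min ≈ 0.16

For a single sample (or paired design) of n = 405: d_min = (z_{α} + z_β)/√n.
z-sum = 1.645 + 1.645 = 3.290.
d_min = 3.290 / √405 = 3.290 / 20.125 = 0.163.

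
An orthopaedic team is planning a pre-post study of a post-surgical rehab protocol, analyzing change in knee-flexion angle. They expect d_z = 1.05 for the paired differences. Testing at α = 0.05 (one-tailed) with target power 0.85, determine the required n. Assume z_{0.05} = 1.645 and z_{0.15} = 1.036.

For a paired (one-sample on differences) test: n = ((z_{α} + z_β) / d)².
z_{α} + z_β = 1.645 + 1.036 = 2.681.
n = (2.681 / 1.05)² = 2.553² = 6.52.
Round up.

n = 7 pairs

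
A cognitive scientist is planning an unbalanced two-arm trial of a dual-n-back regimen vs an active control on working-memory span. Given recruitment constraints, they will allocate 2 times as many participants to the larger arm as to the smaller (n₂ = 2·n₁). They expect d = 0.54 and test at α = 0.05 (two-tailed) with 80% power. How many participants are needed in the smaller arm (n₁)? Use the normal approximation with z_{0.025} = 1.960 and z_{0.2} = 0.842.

n₁ = 41

With allocation ratio k = n₂/n₁ = 2, Var(x̄₁−x̄₂) = σ²(1/n₁ + 1/(k·n₁)) = σ²·(k+1)/(k·n₁).
So n₁ = (1 + 1/k)·((z_{α/2} + z_β)/d)² = 1.500 × (2.802/0.54)².
n₁ = 1.500 × 26.92 = 40.4.
Round up: n₁ = 41, giving n₂ = 2 × 41 = 82.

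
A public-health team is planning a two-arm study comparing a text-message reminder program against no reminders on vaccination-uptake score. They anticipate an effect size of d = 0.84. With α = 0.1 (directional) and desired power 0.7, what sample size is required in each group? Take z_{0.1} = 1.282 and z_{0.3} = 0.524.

For two independent groups with equal n: n = 2·((z_{α} + z_β) / d)².
z_{α} + z_β = 1.282 + 0.524 = 1.806.
n = 2 × (1.806 / 0.84)² = 2 × 2.150² = 2 × 4.62 = 9.2.
Round up to the next whole participant.

n = 10 per group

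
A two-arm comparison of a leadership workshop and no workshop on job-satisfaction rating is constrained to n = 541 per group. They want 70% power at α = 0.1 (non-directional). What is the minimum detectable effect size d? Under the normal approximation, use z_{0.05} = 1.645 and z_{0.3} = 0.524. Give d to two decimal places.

For two independent groups of n = 541 each: d_min = (z_{α/2} + z_β)·√(2/n).
z-sum = 1.645 + 0.524 = 2.169.
d_min = 2.169 × √(2/541) = 2.169 × 0.0608 = 0.132.

d_min ≈ 0.13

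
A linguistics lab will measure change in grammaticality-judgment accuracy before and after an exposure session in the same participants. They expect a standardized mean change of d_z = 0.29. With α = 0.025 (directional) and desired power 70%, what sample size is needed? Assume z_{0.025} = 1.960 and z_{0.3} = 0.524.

n = 74 pairs

For a paired (one-sample on differences) test: n = ((z_{α} + z_β) / d)².
z_{α} + z_β = 1.960 + 0.524 = 2.484.
n = (2.484 / 0.29)² = 8.566² = 73.37.
Round up.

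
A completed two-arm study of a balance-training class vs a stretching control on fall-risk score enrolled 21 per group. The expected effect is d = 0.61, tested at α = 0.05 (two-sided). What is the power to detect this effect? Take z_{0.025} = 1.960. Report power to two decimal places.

For two equal groups, power = Φ(d·√(n/2) − z_{α/2}).
d·√(n/2) = 0.61 × √(21/2) = 0.61 × 3.240 = 1.977.
z_β = 1.977 − 1.960 = 0.017.
Power = Φ(0.017) = 0.507.

power ≈ 0.51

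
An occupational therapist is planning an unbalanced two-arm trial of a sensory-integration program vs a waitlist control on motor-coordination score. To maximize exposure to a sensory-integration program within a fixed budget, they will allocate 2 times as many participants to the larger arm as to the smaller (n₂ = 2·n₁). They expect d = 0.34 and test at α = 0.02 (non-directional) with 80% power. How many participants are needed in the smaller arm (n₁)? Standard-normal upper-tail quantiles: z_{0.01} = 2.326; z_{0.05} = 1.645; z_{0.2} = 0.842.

With allocation ratio k = n₂/n₁ = 2, Var(x̄₁−x̄₂) = σ²(1/n₁ + 1/(k·n₁)) = σ²·(k+1)/(k·n₁).
So n₁ = (1 + 1/k)·((z_{α/2} + z_β)/d)² = 1.500 × (3.168/0.34)².
n₁ = 1.500 × 86.82 = 130.2.
Round up: n₁ = 131, giving n₂ = 2 × 131 = 262.

n₁ = 131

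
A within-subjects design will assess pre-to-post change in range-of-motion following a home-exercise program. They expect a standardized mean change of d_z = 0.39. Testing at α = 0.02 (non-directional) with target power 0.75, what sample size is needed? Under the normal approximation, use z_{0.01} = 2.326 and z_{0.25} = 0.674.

n = 60 pairs

For a paired (one-sample on differences) test: n = ((z_{α/2} + z_β) / d)².
z_{α/2} + z_β = 2.326 + 0.674 = 3.000.
n = (3.000 / 0.39)² = 7.692² = 59.17.
Round up.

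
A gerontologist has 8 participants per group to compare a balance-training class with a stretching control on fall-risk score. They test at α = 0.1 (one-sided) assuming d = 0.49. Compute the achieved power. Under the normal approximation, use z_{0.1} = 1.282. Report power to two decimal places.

For two equal groups, power = Φ(d·√(n/2) − z_{α}).
d·√(n/2) = 0.49 × √(8/2) = 0.49 × 2.000 = 0.980.
z_β = 0.980 − 1.282 = -0.302.
Power = Φ(-0.302) = 0.381.

power ≈ 0.38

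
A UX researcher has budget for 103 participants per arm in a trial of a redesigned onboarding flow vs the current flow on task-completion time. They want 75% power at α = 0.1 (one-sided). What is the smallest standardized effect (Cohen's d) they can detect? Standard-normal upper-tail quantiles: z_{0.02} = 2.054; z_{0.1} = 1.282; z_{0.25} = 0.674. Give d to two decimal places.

For two independent groups of n = 103 each: d_min = (z_{α} + z_β)·√(2/n).
z-sum = 1.282 + 0.674 = 1.956.
d_min = 1.956 × √(2/103) = 1.956 × 0.1393 = 0.273.

d_min ≈ 0.27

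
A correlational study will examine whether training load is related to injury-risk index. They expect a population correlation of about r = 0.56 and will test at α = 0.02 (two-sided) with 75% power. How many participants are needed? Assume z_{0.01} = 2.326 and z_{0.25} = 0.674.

Fisher's z: C = ½·ln((1+r)/(1−r)) = ½·ln(3.5455) = 0.6328.
n = ((z_{α/2} + z_β)/C)² + 3.
(2.326 + 0.674) / 0.6328 = 3.000 / 0.6328 = 4.741.
n = 4.741² + 3 = 22.48 + 3 = 25.5.
Round up.

n = 26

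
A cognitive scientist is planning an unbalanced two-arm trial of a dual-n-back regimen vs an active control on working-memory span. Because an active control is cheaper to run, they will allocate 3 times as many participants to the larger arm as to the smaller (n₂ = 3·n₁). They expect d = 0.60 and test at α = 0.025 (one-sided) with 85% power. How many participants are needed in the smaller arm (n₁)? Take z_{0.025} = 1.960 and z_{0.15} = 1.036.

n₁ = 34

With allocation ratio k = n₂/n₁ = 3, Var(x̄₁−x̄₂) = σ²(1/n₁ + 1/(k·n₁)) = σ²·(k+1)/(k·n₁).
So n₁ = (1 + 1/k)·((z_{α} + z_β)/d)² = 1.333 × (2.996/0.60)².
n₁ = 1.333 × 24.93 = 33.2.
Round up: n₁ = 34, giving n₂ = 3 × 34 = 102.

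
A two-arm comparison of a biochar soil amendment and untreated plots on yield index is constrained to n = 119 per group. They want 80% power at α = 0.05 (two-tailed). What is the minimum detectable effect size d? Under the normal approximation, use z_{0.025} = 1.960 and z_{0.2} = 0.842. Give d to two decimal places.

d_min ≈ 0.36

For two independent groups of n = 119 each: d_min = (z_{α/2} + z_β)·√(2/n).
z-sum = 1.960 + 0.842 = 2.802.
d_min = 2.802 × √(2/119) = 2.802 × 0.1296 = 0.363.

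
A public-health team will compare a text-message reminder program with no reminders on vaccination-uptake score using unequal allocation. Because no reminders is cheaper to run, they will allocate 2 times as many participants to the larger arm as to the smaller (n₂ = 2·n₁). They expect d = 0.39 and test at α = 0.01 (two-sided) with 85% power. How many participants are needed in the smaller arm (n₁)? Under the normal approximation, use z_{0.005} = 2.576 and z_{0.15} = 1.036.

With allocation ratio k = n₂/n₁ = 2, Var(x̄₁−x̄₂) = σ²(1/n₁ + 1/(k·n₁)) = σ²·(k+1)/(k·n₁).
So n₁ = (1 + 1/k)·((z_{α/2} + z_β)/d)² = 1.500 × (3.612/0.39)².
n₁ = 1.500 × 85.78 = 128.7.
Round up: n₁ = 129, giving n₂ = 2 × 129 = 258.

n₁ = 129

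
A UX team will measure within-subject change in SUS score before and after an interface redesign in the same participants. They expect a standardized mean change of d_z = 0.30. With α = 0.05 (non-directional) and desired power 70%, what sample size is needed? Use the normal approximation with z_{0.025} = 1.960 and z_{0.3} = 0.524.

For a paired (one-sample on differences) test: n = ((z_{α/2} + z_β) / d)².
z_{α/2} + z_β = 1.960 + 0.524 = 2.484.
n = (2.484 / 0.30)² = 8.280² = 68.56.
Round up.

n = 69 pairs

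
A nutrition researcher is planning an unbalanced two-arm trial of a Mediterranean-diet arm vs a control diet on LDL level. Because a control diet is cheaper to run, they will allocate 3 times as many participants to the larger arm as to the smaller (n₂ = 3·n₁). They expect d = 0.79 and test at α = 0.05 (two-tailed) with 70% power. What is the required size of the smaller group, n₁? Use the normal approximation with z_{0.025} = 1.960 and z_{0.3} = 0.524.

With allocation ratio k = n₂/n₁ = 3, Var(x̄₁−x̄₂) = σ²(1/n₁ + 1/(k·n₁)) = σ²·(k+1)/(k·n₁).
So n₁ = (1 + 1/k)·((z_{α/2} + z_β)/d)² = 1.333 × (2.484/0.79)².
n₁ = 1.333 × 9.89 = 13.2.
Round up: n₁ = 14, giving n₂ = 3 × 14 = 42.

n₁ = 14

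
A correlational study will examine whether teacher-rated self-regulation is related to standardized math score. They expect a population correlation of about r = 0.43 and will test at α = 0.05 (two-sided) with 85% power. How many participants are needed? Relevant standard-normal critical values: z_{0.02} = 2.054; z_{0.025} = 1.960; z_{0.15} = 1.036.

Fisher's z: C = ½·ln((1+r)/(1−r)) = ½·ln(2.5088) = 0.4599.
n = ((z_{α/2} + z_β)/C)² + 3.
(1.960 + 1.036) / 0.4599 = 2.996 / 0.4599 = 6.514.
n = 6.514² + 3 = 42.44 + 3 = 45.4.
Round up.

n = 46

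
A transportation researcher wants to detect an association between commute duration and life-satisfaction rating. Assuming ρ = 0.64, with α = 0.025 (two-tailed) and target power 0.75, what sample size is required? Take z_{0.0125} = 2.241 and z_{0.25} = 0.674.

Fisher's z: C = ½·ln((1+r)/(1−r)) = ½·ln(4.5556) = 0.7582.
n = ((z_{α/2} + z_β)/C)² + 3.
(2.241 + 0.674) / 0.7582 = 2.915 / 0.7582 = 3.845.
n = 3.845² + 3 = 14.78 + 3 = 17.8.
Round up.

n = 18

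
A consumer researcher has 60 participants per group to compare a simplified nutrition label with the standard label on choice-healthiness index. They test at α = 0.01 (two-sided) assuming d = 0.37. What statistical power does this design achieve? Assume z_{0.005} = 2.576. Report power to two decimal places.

For two equal groups, power = Φ(d·√(n/2) − z_{α/2}).
d·√(n/2) = 0.37 × √(60/2) = 0.37 × 5.477 = 2.027.
z_β = 2.027 − 2.576 = -0.549.
Power = Φ(-0.549) = 0.291.

power ≈ 0.29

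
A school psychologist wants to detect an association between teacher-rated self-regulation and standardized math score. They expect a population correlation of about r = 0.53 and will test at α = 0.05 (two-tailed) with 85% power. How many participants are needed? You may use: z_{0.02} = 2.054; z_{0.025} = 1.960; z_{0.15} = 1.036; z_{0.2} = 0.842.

n = 29

Fisher's z: C = ½·ln((1+r)/(1−r)) = ½·ln(3.2553) = 0.5901.
n = ((z_{α/2} + z_β)/C)² + 3.
(1.960 + 1.036) / 0.5901 = 2.996 / 0.5901 = 5.077.
n = 5.077² + 3 = 25.78 + 3 = 28.8.
Round up.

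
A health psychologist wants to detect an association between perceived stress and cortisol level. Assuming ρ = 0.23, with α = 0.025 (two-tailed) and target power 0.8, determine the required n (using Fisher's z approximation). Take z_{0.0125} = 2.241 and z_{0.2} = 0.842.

Fisher's z: C = ½·ln((1+r)/(1−r)) = ½·ln(1.5974) = 0.2342.
n = ((z_{α/2} + z_β)/C)² + 3.
(2.241 + 0.842) / 0.2342 = 3.083 / 0.2342 = 13.164.
n = 13.164² + 3 = 173.29 + 3 = 176.3.
Round up.

n = 177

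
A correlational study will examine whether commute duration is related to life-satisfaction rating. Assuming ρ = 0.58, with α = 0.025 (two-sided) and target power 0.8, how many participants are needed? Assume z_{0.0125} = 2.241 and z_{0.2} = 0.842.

Fisher's z: C = ½·ln((1+r)/(1−r)) = ½·ln(3.7619) = 0.6625.
n = ((z_{α/2} + z_β)/C)² + 3.
(2.241 + 0.842) / 0.6625 = 3.083 / 0.6625 = 4.654.
n = 4.654² + 3 = 21.66 + 3 = 24.7.
Round up.

n = 25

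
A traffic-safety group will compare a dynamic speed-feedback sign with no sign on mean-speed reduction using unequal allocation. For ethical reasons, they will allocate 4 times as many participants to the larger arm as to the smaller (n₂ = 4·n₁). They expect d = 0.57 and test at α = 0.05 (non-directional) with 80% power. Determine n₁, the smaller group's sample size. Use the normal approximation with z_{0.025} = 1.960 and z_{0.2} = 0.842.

n₁ = 31

With allocation ratio k = n₂/n₁ = 4, Var(x̄₁−x̄₂) = σ²(1/n₁ + 1/(k·n₁)) = σ²·(k+1)/(k·n₁).
So n₁ = (1 + 1/k)·((z_{α/2} + z_β)/d)² = 1.250 × (2.802/0.57)².
n₁ = 1.250 × 24.16 = 30.2.
Round up: n₁ = 31, giving n₂ = 4 × 31 = 124.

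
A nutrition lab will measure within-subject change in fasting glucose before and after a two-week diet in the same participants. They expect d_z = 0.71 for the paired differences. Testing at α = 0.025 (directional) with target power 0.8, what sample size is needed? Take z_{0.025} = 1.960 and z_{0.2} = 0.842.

n = 16 pairs

For a paired (one-sample on differences) test: n = ((z_{α} + z_β) / d)².
z_{α} + z_β = 1.960 + 0.842 = 2.802.
n = (2.802 / 0.71)² = 3.946² = 15.57.
Round up.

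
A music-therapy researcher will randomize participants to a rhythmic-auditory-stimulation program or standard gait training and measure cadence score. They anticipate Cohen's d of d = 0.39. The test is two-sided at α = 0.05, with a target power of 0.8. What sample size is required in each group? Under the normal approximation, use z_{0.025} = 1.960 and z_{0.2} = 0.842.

For two independent groups with equal n: n = 2·((z_{α/2} + z_β) / d)².
z_{α/2} + z_β = 1.960 + 0.842 = 2.802.
n = 2 × (2.802 / 0.39)² = 2 × 7.185² = 2 × 51.62 = 103.2.
Round up to the next whole participant.

n = 104 per group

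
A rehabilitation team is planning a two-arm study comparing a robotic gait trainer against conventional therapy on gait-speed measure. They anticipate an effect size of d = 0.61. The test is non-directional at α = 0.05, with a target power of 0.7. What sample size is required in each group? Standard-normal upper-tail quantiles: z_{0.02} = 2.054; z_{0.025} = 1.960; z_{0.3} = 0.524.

For two independent groups with equal n: n = 2·((z_{α/2} + z_β) / d)².
z_{α/2} + z_β = 1.960 + 0.524 = 2.484.
n = 2 × (2.484 / 0.61)² = 2 × 4.072² = 2 × 16.58 = 33.2.
Round up to the next whole participant.

n = 34 per group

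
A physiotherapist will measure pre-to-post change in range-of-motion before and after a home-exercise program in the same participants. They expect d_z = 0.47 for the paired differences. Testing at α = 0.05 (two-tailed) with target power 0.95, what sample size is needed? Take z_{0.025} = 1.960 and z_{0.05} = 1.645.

For a paired (one-sample on differences) test: n = ((z_{α/2} + z_β) / d)².
z_{α/2} + z_β = 1.960 + 1.645 = 3.605.
n = (3.605 / 0.47)² = 7.670² = 58.83.
Round up.

n = 59 pairs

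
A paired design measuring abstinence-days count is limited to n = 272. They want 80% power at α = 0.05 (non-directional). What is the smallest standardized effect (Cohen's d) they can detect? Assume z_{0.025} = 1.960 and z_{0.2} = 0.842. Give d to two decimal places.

d_min ≈ 0.17

For a single sample (or paired design) of n = 272: d_min = (z_{α/2} + z_β)/√n.
z-sum = 1.960 + 0.842 = 2.802.
d_min = 2.802 / √272 = 2.802 / 16.492 = 0.170.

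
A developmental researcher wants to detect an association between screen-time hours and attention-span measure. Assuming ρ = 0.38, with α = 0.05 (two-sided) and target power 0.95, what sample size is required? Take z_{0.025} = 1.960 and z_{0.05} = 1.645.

Fisher's z: C = ½·ln((1+r)/(1−r)) = ½·ln(2.2258) = 0.4001.
n = ((z_{α/2} + z_β)/C)² + 3.
(1.960 + 1.645) / 0.4001 = 3.605 / 0.4001 = 9.010.
n = 9.010² + 3 = 81.18 + 3 = 84.2.
Round up.

n = 85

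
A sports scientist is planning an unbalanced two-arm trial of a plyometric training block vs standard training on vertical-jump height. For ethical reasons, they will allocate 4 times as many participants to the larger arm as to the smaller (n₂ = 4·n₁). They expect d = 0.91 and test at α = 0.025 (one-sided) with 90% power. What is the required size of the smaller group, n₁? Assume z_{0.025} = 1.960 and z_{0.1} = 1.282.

With allocation ratio k = n₂/n₁ = 4, Var(x̄₁−x̄₂) = σ²(1/n₁ + 1/(k·n₁)) = σ²·(k+1)/(k·n₁).
So n₁ = (1 + 1/k)·((z_{α} + z_β)/d)² = 1.250 × (3.242/0.91)².
n₁ = 1.250 × 12.69 = 15.9.
Round up: n₁ = 16, giving n₂ = 4 × 16 = 64.

n₁ = 16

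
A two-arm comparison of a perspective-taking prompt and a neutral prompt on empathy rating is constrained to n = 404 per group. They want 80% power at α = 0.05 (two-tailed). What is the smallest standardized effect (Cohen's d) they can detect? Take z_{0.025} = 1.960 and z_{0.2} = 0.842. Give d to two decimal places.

d_min ≈ 0.20

For two independent groups of n = 404 each: d_min = (z_{α/2} + z_β)·√(2/n).
z-sum = 1.960 + 0.842 = 2.802.
d_min = 2.802 × √(2/404) = 2.802 × 0.0704 = 0.197.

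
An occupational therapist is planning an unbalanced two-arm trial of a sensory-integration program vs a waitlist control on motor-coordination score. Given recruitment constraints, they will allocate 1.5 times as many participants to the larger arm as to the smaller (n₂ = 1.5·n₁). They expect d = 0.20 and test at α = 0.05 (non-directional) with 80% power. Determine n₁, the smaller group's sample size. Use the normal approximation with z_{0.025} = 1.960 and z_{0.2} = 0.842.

With allocation ratio k = n₂/n₁ = 1.5, Var(x̄₁−x̄₂) = σ²(1/n₁ + 1/(k·n₁)) = σ²·(k+1)/(k·n₁).
So n₁ = (1 + 1/k)·((z_{α/2} + z_β)/d)² = 1.667 × (2.802/0.20)².
n₁ = 1.667 × 196.28 = 327.1.
Round up: n₁ = 328, giving n₂ = 1.5 × 328 = 492.

n₁ = 328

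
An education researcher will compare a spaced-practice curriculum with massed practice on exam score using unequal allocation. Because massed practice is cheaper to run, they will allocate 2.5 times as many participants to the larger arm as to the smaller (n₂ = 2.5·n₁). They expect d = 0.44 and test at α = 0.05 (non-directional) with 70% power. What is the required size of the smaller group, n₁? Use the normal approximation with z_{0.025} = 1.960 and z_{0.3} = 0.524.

n₁ = 45

With allocation ratio k = n₂/n₁ = 2.5, Var(x̄₁−x̄₂) = σ²(1/n₁ + 1/(k·n₁)) = σ²·(k+1)/(k·n₁).
So n₁ = (1 + 1/k)·((z_{α/2} + z_β)/d)² = 1.400 × (2.484/0.44)².
n₁ = 1.400 × 31.87 = 44.6.
Round up: n₁ = 45, giving n₂ = ⌈2.5 × 45⌉ = ⌈112.5⌉ = 113.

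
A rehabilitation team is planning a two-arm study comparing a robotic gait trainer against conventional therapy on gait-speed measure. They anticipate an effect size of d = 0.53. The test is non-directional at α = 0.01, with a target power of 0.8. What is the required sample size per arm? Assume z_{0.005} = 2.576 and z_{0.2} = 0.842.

For two independent groups with equal n: n = 2·((z_{α/2} + z_β) / d)².
z_{α/2} + z_β = 2.576 + 0.842 = 3.418.
n = 2 × (3.418 / 0.53)² = 2 × 6.449² = 2 × 41.59 = 83.2.
Round up to the next whole participant.

n = 84 per group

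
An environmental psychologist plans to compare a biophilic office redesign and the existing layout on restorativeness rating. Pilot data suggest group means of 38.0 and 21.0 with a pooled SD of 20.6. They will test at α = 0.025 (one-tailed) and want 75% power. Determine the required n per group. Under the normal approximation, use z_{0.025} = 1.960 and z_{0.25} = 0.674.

Cohen's d = |M₁ − M₂| / SD_pooled = |38.0 − 21.0| / 20.6 = 17.0 / 20.6 = 0.825.
For two independent groups with equal n: n = 2·((z_{α} + z_β) / d)².
z_{α} + z_β = 1.960 + 0.674 = 2.634.
n = 2 × (2.634 / 0.825)² = 2 × 3.193² = 2 × 10.19 = 20.4.
Round up to the next whole participant.

n = 21 per group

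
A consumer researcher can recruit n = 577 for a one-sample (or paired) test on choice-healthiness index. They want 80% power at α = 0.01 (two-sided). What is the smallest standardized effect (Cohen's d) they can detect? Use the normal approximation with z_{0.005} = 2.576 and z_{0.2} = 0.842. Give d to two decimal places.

For a single sample (or paired design) of n = 577: d_min = (z_{α/2} + z_β)/√n.
z-sum = 2.576 + 0.842 = 3.418.
d_min = 3.418 / √577 = 3.418 / 24.021 = 0.142.

d_min ≈ 0.14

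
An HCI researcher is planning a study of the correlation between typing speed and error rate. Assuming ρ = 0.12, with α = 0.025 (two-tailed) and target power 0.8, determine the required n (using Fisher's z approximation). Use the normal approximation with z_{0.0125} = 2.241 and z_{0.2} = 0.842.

n = 657

Fisher's z: C = ½·ln((1+r)/(1−r)) = ½·ln(1.2727) = 0.1206.
n = ((z_{α/2} + z_β)/C)² + 3.
(2.241 + 0.842) / 0.1206 = 3.083 / 0.1206 = 25.564.
n = 25.564² + 3 = 653.51 + 3 = 656.5.
Round up.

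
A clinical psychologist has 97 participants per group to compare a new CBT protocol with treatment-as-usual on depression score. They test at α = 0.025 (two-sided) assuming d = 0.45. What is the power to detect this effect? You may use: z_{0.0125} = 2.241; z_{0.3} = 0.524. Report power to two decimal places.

For two equal groups, power = Φ(d·√(n/2) − z_{α/2}).
d·√(n/2) = 0.45 × √(97/2) = 0.45 × 6.964 = 3.134.
z_β = 3.134 − 2.241 = 0.893.
Power = Φ(0.893) = 0.814.

power ≈ 0.81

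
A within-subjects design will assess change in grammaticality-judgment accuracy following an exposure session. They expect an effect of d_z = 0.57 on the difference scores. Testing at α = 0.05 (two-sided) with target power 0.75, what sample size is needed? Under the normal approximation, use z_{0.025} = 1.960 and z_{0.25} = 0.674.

For a paired (one-sample on differences) test: n = ((z_{α/2} + z_β) / d)².
z_{α/2} + z_β = 1.960 + 0.674 = 2.634.
n = (2.634 / 0.57)² = 4.621² = 21.35.
Round up.

n = 22 pairs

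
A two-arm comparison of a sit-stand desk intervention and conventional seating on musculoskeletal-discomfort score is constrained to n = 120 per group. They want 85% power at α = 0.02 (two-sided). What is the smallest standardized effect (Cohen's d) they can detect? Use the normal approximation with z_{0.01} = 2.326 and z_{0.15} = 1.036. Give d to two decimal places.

d_min ≈ 0.43

For two independent groups of n = 120 each: d_min = (z_{α/2} + z_β)·√(2/n).
z-sum = 2.326 + 1.036 = 3.362.
d_min = 3.362 × √(2/120) = 3.362 × 0.1291 = 0.434.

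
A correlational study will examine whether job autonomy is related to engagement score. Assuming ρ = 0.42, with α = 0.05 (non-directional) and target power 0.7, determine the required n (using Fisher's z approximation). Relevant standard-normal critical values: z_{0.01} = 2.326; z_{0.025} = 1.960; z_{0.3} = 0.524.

Fisher's z: C = ½·ln((1+r)/(1−r)) = ½·ln(2.4483) = 0.4477.
n = ((z_{α/2} + z_β)/C)² + 3.
(1.960 + 0.524) / 0.4477 = 2.484 / 0.4477 = 5.548.
n = 5.548² + 3 = 30.78 + 3 = 33.8.
Round up.

n = 34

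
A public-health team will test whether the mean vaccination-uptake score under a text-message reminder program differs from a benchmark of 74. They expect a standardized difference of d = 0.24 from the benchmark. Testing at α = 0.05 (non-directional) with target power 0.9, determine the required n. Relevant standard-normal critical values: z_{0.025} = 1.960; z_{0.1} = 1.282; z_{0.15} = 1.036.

n = 183

For a one-sample test: n = ((z_{α/2} + z_β) / d)².
z_{α/2} + z_β = 1.960 + 1.282 = 3.242.
n = (3.242 / 0.24)² = 13.508² = 182.48.
Round up.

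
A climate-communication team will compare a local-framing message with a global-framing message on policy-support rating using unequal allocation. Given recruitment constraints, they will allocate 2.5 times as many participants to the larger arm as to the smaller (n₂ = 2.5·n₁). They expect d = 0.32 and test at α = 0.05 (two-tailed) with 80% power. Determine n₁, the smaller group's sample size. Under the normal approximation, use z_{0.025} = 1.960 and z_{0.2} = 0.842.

With allocation ratio k = n₂/n₁ = 2.5, Var(x̄₁−x̄₂) = σ²(1/n₁ + 1/(k·n₁)) = σ²·(k+1)/(k·n₁).
So n₁ = (1 + 1/k)·((z_{α/2} + z_β)/d)² = 1.400 × (2.802/0.32)².
n₁ = 1.400 × 76.67 = 107.3.
Round up: n₁ = 108, giving n₂ = 2.5 × 108 = 270.

n₁ = 108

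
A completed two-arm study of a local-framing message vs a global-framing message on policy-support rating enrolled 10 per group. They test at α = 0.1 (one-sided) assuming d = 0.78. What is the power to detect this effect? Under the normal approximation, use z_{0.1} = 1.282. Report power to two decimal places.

power ≈ 0.68

For two equal groups, power = Φ(d·√(n/2) − z_{α}).
d·√(n/2) = 0.78 × √(10/2) = 0.78 × 2.236 = 1.744.
z_β = 1.744 − 1.282 = 0.462.
Power = Φ(0.462) = 0.678.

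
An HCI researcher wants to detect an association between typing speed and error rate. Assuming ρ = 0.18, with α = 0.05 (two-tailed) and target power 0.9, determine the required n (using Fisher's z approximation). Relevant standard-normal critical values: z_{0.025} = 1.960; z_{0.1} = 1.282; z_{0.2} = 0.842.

n = 321

Fisher's z: C = ½·ln((1+r)/(1−r)) = ½·ln(1.4390) = 0.1820.
n = ((z_{α/2} + z_β)/C)² + 3.
(1.960 + 1.282) / 0.1820 = 3.242 / 0.1820 = 17.813.
n = 17.813² + 3 = 317.31 + 3 = 320.3.
Round up.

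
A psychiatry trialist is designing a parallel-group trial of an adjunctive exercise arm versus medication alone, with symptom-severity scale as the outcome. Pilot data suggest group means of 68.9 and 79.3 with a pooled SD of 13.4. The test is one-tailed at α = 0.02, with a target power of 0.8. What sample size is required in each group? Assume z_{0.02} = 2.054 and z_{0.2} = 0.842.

Cohen's d = |M₁ − M₂| / SD_pooled = |68.9 − 79.3| / 13.4 = 10.4 / 13.4 = 0.776.
For two independent groups with equal n: n = 2·((z_{α} + z_β) / d)².
z_{α} + z_β = 2.054 + 0.842 = 2.896.
n = 2 × (2.896 / 0.776)² = 2 × 3.732² = 2 × 13.93 = 27.9.
Round up to the next whole participant.

n = 28 per group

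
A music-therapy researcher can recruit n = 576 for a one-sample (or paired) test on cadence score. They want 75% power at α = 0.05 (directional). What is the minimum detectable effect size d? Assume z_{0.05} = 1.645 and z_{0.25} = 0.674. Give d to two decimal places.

d_min ≈ 0.10

For a single sample (or paired design) of n = 576: d_min = (z_{α} + z_β)/√n.
z-sum = 1.645 + 0.674 = 2.319.
d_min = 2.319 / √576 = 2.319 / 24.000 = 0.097.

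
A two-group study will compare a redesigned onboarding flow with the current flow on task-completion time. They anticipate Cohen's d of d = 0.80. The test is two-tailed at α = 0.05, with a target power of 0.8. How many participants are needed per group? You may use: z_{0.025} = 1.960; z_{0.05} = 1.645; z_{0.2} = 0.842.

For two independent groups with equal n: n = 2·((z_{α/2} + z_β) / d)².
z_{α/2} + z_β = 1.960 + 0.842 = 2.802.
n = 2 × (2.802 / 0.80)² = 2 × 3.502² = 2 × 12.27 = 24.5.
Round up to the next whole participant.

n = 25 per group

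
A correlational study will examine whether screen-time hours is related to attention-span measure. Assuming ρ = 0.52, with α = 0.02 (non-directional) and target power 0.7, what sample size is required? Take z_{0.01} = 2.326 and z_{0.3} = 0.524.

Fisher's z: C = ½·ln((1+r)/(1−r)) = ½·ln(3.1667) = 0.5763.
n = ((z_{α/2} + z_β)/C)² + 3.
(2.326 + 0.524) / 0.5763 = 2.850 / 0.5763 = 4.945.
n = 4.945² + 3 = 24.46 + 3 = 27.5.
Round up.

n = 28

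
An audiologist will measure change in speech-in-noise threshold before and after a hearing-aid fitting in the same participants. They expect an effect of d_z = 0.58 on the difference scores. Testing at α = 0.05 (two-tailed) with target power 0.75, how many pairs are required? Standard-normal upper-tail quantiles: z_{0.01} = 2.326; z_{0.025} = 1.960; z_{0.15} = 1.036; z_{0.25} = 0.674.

n = 21 pairs

For a paired (one-sample on differences) test: n = ((z_{α/2} + z_β) / d)².
z_{α/2} + z_β = 1.960 + 0.674 = 2.634.
n = (2.634 / 0.58)² = 4.541² = 20.62.
Round up.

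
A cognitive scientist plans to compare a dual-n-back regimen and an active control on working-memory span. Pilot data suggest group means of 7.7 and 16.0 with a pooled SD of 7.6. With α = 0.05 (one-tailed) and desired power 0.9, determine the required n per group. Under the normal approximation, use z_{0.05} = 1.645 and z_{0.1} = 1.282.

Cohen's d = |M₁ − M₂| / SD_pooled = |7.7 − 16.0| / 7.6 = 8.3 / 7.6 = 1.092.
For two independent groups with equal n: n = 2·((z_{α} + z_β) / d)².
z_{α} + z_β = 1.645 + 1.282 = 2.927.
n = 2 × (2.927 / 1.092)² = 2 × 2.680² = 2 × 7.18 = 14.4.
Round up to the next whole participant.

n = 15 per group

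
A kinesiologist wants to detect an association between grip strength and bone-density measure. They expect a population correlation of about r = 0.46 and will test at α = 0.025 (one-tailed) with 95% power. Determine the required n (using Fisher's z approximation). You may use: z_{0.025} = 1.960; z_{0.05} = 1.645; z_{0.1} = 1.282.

n = 56

Fisher's z: C = ½·ln((1+r)/(1−r)) = ½·ln(2.7037) = 0.4973.
n = ((z_{α} + z_β)/C)² + 3.
(1.960 + 1.645) / 0.4973 = 3.605 / 0.4973 = 7.249.
n = 7.249² + 3 = 52.55 + 3 = 55.6.
Round up.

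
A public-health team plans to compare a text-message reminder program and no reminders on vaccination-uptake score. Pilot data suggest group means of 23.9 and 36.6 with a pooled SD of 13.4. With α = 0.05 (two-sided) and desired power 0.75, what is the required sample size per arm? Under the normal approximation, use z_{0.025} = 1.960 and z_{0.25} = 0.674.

n = 16 per group

Cohen's d = |M₁ − M₂| / SD_pooled = |23.9 − 36.6| / 13.4 = 12.7 / 13.4 = 0.948.
For two independent groups with equal n: n = 2·((z_{α/2} + z_β) / d)².
z_{α/2} + z_β = 1.960 + 0.674 = 2.634.
n = 2 × (2.634 / 0.948)² = 2 × 2.778² = 2 × 7.72 = 15.4.
Round up to the next whole participant.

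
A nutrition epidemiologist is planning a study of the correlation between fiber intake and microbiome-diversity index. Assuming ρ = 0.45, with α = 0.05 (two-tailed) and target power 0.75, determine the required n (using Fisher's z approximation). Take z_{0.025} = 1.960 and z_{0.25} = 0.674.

n = 33

Fisher's z: C = ½·ln((1+r)/(1−r)) = ½·ln(2.6364) = 0.4847.
n = ((z_{α/2} + z_β)/C)² + 3.
(1.960 + 0.674) / 0.4847 = 2.634 / 0.4847 = 5.434.
n = 5.434² + 3 = 29.53 + 3 = 32.5.
Round up.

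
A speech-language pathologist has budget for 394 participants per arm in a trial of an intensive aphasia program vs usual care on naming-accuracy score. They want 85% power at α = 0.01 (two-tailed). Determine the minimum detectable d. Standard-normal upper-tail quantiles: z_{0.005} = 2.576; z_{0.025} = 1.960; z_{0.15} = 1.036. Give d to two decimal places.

For two independent groups of n = 394 each: d_min = (z_{α/2} + z_β)·√(2/n).
z-sum = 2.576 + 1.036 = 3.612.
d_min = 3.612 × √(2/394) = 3.612 × 0.0712 = 0.257.

d_min ≈ 0.26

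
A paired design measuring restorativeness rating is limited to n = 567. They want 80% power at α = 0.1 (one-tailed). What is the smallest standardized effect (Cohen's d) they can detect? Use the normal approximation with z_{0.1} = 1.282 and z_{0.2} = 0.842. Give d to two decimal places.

For a single sample (or paired design) of n = 567: d_min = (z_{α} + z_β)/√n.
z-sum = 1.282 + 0.842 = 2.124.
d_min = 2.124 / √567 = 2.124 / 23.812 = 0.089.

d_min ≈ 0.09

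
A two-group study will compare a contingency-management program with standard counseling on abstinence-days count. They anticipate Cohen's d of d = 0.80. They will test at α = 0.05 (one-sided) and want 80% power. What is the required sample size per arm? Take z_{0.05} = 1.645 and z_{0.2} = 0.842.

n = 20 per group

For two independent groups with equal n: n = 2·((z_{α} + z_β) / d)².
z_{α} + z_β = 1.645 + 0.842 = 2.487.
n = 2 × (2.487 / 0.80)² = 2 × 3.109² = 2 × 9.66 = 19.3.
Round up to the next whole participant.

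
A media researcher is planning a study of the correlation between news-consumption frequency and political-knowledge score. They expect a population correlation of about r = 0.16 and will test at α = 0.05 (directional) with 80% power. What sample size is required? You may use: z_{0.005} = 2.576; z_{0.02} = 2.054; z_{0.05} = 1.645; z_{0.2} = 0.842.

n = 241

Fisher's z: C = ½·ln((1+r)/(1−r)) = ½·ln(1.3810) = 0.1614.
n = ((z_{α} + z_β)/C)² + 3.
(1.645 + 0.842) / 0.1614 = 2.487 / 0.1614 = 15.409.
n = 15.409² + 3 = 237.43 + 3 = 240.4.
Round up.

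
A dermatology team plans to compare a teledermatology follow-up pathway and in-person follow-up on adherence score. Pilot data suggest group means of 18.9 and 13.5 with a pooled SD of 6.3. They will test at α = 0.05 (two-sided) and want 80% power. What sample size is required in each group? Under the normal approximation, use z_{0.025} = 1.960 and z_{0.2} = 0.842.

Cohen's d = |M₁ − M₂| / SD_pooled = |18.9 − 13.5| / 6.3 = 5.4 / 6.3 = 0.857.
For two independent groups with equal n: n = 2·((z_{α/2} + z_β) / d)².
z_{α/2} + z_β = 1.960 + 0.842 = 2.802.
n = 2 × (2.802 / 0.857)² = 2 × 3.270² = 2 × 10.69 = 21.4.
Round up to the next whole participant.

n = 22 per group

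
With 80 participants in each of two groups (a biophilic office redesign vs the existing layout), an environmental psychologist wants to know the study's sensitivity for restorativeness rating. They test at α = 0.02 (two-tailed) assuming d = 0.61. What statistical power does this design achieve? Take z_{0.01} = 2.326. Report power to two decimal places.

power ≈ 0.94

For two equal groups, power = Φ(d·√(n/2) − z_{α/2}).
d·√(n/2) = 0.61 × √(80/2) = 0.61 × 6.325 = 3.858.
z_β = 3.858 − 2.326 = 1.532.
Power = Φ(1.532) = 0.937.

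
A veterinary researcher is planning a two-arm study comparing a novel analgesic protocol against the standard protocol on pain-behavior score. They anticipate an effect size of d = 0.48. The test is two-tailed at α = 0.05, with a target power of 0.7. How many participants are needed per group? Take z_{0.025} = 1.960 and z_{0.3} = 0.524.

For two independent groups with equal n: n = 2·((z_{α/2} + z_β) / d)².
z_{α/2} + z_β = 1.960 + 0.524 = 2.484.
n = 2 × (2.484 / 0.48)² = 2 × 5.175² = 2 × 26.78 = 53.6.
Round up to the next whole participant.

n = 54 per group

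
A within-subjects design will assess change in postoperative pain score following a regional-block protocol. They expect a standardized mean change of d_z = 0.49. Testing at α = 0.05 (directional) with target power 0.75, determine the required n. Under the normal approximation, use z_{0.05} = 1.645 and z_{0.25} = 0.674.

n = 23 pairs

For a paired (one-sample on differences) test: n = ((z_{α} + z_β) / d)².
z_{α} + z_β = 1.645 + 0.674 = 2.319.
n = (2.319 / 0.49)² = 4.733² = 22.40.
Round up.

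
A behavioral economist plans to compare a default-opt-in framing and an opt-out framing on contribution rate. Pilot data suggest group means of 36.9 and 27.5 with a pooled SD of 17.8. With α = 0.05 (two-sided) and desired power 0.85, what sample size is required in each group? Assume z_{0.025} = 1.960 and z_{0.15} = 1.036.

n = 65 per group

Cohen's d = |M₁ − M₂| / SD_pooled = |36.9 − 27.5| / 17.8 = 9.4 / 17.8 = 0.528.
For two independent groups with equal n: n = 2·((z_{α/2} + z_β) / d)².
z_{α/2} + z_β = 1.960 + 1.036 = 2.996.
n = 2 × (2.996 / 0.528)² = 2 × 5.674² = 2 × 32.20 = 64.4.
Round up to the next whole participant.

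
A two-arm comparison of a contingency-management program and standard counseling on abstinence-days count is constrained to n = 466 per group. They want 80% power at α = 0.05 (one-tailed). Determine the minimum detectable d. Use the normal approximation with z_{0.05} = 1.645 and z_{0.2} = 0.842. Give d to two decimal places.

d_min ≈ 0.16

For two independent groups of n = 466 each: d_min = (z_{α} + z_β)·√(2/n).
z-sum = 1.645 + 0.842 = 2.487.
d_min = 2.487 × √(2/466) = 2.487 × 0.0655 = 0.163.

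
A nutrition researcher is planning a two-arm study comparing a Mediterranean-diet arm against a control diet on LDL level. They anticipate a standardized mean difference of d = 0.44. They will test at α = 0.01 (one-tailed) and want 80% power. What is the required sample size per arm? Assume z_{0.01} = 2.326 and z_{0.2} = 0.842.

For two independent groups with equal n: n = 2·((z_{α} + z_β) / d)².
z_{α} + z_β = 2.326 + 0.842 = 3.168.
n = 2 × (3.168 / 0.44)² = 2 × 7.200² = 2 × 51.84 = 103.7.
Round up to the next whole participant.

n = 104 per group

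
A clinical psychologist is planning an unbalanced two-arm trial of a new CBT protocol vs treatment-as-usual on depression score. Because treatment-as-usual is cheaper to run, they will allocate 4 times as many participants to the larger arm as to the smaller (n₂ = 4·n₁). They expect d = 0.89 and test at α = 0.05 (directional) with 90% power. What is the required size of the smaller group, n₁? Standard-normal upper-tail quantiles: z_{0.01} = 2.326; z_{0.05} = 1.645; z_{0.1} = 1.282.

With allocation ratio k = n₂/n₁ = 4, Var(x̄₁−x̄₂) = σ²(1/n₁ + 1/(k·n₁)) = σ²·(k+1)/(k·n₁).
So n₁ = (1 + 1/k)·((z_{α} + z_β)/d)² = 1.250 × (2.927/0.89)².
n₁ = 1.250 × 10.82 = 13.5.
Round up: n₁ = 14, giving n₂ = 4 × 14 = 56.

n₁ = 14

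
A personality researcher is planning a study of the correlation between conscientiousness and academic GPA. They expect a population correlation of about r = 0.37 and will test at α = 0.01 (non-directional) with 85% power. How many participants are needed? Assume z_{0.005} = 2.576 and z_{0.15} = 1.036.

n = 90

Fisher's z: C = ½·ln((1+r)/(1−r)) = ½·ln(2.1746) = 0.3884.
n = ((z_{α/2} + z_β)/C)² + 3.
(2.576 + 1.036) / 0.3884 = 3.612 / 0.3884 = 9.300.
n = 9.300² + 3 = 86.48 + 3 = 89.5.
Round up.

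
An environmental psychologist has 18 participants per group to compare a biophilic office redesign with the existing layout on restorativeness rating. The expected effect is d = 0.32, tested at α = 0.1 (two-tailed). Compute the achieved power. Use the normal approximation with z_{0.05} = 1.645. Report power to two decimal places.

power ≈ 0.25

For two equal groups, power = Φ(d·√(n/2) − z_{α/2}).
d·√(n/2) = 0.32 × √(18/2) = 0.32 × 3.000 = 0.960.
z_β = 0.960 − 1.645 = -0.685.
Power = Φ(-0.685) = 0.247.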